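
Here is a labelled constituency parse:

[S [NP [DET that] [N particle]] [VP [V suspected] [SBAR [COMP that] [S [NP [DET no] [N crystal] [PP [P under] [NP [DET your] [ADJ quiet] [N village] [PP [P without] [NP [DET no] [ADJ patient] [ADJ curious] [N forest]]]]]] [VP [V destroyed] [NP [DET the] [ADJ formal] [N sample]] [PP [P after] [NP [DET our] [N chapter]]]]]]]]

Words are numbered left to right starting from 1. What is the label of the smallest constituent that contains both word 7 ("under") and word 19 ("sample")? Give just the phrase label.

S

Word 7 lies under S → VP → SBAR → S → NP → PP → P; word 19 lies under S → VP → SBAR → S → VP → NP → N. The lowest shared node is the S.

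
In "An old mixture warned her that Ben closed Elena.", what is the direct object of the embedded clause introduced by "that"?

Elena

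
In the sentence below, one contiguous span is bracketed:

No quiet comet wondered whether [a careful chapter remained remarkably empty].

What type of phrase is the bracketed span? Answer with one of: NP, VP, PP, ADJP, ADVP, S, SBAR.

S

The bracketed span "a careful chapter remained remarkably empty" is headed by "remained", making it a clause (S).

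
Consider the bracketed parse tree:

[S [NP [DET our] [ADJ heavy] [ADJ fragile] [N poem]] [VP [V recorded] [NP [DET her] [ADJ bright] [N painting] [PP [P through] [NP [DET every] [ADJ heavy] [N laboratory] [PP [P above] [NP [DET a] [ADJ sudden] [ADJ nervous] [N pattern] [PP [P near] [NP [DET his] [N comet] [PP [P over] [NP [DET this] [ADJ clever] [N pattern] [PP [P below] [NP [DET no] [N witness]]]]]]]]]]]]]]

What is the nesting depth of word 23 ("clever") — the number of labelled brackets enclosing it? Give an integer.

12

The word sits inside ADJ, which is inside NP, inside PP, inside NP, inside PP, inside NP, inside PP, inside NP, inside PP, inside NP, inside VP, inside S — 12 brackets in all.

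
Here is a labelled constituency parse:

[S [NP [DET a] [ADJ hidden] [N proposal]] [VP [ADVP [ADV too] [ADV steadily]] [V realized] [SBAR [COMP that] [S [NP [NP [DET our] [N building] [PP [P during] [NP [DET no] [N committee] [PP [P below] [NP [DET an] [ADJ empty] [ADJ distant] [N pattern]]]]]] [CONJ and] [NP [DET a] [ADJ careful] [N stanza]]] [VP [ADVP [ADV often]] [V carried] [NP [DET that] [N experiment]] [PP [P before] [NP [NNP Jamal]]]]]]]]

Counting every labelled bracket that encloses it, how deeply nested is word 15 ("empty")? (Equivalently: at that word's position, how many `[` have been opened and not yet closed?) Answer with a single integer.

11

Counting open brackets not yet closed at "empty": [S [VP [SBAR [S [NP [NP [PP [NP [PP [NP [ADJ = 11.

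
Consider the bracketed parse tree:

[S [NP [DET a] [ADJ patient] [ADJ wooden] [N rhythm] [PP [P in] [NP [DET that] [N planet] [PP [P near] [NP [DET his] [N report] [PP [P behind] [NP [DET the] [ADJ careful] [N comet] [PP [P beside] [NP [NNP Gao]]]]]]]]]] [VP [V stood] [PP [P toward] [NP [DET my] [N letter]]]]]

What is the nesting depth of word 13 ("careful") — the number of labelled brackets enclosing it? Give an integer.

Path from the root down to the word: S → NP → PP → NP → PP → NP → PP → NP → ADJ. That is 9 enclosing brackets.

9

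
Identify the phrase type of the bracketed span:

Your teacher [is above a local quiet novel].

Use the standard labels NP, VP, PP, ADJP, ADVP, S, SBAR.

VP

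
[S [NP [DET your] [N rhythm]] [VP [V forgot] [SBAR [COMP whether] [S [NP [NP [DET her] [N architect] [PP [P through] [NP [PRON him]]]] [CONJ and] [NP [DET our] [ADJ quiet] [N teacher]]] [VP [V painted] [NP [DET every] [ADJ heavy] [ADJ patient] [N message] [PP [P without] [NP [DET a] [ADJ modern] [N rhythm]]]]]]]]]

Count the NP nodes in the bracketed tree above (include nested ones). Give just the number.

7

Listing each NP by its span: [NP your rhythm]; [NP her architect through him and our quiet teacher]; [NP her architect through him]; [NP him]; [NP our quiet teacher]; [NP every heavy patient message without a modern rhythm] … — that makes 7.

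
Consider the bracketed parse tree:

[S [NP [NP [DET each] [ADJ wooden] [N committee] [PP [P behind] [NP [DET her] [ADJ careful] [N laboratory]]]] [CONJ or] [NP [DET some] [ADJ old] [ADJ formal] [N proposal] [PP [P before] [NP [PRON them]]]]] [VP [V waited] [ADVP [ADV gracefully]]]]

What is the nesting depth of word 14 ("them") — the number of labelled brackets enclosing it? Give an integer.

6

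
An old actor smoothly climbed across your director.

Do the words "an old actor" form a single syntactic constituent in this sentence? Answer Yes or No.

Yes

"an old actor" is exactly the noun phrase [NP an old actor], a complete constituent.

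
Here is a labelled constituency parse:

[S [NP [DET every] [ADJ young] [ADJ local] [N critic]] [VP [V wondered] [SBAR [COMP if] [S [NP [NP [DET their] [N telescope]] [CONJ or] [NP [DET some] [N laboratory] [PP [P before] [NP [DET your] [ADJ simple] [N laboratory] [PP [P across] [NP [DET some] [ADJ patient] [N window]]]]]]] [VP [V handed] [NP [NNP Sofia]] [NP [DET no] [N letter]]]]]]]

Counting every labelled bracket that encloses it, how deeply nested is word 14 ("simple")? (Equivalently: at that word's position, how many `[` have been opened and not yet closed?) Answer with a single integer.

The word sits inside ADJ, which is inside NP, inside PP, inside NP, inside NP, inside S, inside SBAR, inside VP, inside S — 9 brackets in all.

9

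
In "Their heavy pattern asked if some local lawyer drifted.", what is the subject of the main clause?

"their heavy pattern" is the NP that combines with the VP headed by "asked" to form the main clause — the subject.

their heavy pattern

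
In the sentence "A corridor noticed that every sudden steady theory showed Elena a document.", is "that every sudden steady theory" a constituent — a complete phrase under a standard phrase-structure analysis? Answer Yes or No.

No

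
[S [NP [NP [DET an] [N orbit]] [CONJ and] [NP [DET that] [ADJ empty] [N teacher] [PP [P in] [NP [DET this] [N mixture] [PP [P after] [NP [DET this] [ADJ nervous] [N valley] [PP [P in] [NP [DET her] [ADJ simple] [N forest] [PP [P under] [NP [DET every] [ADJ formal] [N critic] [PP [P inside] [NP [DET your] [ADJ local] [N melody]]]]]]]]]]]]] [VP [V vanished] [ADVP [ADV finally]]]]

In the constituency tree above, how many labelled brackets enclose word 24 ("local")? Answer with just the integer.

The word sits inside ADJ, which is inside NP, inside PP, inside NP, inside PP, inside NP, inside PP, inside NP, inside PP, inside NP, inside PP, inside NP, inside NP, inside S — 14 brackets in all.

14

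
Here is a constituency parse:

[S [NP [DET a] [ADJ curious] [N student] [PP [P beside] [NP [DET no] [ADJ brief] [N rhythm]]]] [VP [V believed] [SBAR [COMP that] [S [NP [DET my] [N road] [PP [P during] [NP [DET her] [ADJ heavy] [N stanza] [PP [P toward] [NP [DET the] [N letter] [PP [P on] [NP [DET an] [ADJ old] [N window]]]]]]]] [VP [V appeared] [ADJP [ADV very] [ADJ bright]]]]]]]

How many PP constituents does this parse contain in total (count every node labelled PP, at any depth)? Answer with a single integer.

4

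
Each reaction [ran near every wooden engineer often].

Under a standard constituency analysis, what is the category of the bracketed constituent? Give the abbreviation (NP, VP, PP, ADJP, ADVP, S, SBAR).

VP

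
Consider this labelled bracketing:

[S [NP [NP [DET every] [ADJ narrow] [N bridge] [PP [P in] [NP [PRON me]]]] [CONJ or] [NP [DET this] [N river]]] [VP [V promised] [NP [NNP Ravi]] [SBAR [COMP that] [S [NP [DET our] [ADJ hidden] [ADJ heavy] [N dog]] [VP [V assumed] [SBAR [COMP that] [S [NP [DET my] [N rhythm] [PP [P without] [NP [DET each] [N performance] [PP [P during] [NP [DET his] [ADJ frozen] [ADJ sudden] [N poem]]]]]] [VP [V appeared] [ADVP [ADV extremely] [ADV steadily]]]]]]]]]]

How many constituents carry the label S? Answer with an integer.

3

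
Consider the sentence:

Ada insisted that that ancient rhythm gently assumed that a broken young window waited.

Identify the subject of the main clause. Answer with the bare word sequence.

"Ada" is the NP that combines with the VP headed by "insisted" to form the main clause — the subject.

Ada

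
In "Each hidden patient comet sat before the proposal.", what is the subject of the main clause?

The subject of the main clause is the NP immediately before the verb "sat": "each hidden patient comet".

each hidden patient comet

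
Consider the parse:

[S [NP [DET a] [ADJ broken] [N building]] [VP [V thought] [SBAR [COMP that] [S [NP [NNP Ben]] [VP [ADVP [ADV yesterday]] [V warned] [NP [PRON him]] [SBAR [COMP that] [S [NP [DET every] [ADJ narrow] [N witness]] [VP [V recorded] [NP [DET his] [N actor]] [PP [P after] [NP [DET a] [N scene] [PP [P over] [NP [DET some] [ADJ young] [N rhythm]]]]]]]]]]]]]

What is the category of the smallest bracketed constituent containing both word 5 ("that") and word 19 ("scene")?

SBAR

The smallest bracket enclosing both words is [SBAR that Ben yesterday warned him that every narrow witness recorded his actor after a scene over some young rhythm], so the label is SBAR.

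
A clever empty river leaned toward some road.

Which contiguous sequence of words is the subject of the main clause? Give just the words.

The subject of the main clause is the NP immediately before the verb "leaned": "a clever empty river".

a clever empty river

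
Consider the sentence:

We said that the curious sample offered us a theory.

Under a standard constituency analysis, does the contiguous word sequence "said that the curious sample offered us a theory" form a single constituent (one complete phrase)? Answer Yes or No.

Yes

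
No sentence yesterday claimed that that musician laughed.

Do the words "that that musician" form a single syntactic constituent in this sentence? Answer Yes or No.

No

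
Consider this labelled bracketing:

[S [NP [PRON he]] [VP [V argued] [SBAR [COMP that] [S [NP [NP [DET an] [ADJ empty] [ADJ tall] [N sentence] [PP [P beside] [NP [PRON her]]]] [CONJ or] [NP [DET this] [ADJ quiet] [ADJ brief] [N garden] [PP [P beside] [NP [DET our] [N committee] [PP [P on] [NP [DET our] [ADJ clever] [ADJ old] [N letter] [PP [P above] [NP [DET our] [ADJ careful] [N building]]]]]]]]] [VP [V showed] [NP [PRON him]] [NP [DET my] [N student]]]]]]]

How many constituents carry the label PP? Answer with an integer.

4

Scanning left to right, an opening `[PP` appears at word positions 8, 15, 18, 23 — 4 in total.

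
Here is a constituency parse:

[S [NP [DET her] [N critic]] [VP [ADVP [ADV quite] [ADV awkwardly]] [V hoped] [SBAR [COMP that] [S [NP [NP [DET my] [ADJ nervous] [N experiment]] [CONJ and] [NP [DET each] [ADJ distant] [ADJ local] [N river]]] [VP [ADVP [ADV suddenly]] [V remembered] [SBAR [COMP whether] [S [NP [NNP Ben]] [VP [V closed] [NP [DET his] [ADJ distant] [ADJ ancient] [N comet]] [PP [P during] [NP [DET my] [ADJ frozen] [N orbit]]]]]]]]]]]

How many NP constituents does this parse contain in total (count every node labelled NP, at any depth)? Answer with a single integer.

7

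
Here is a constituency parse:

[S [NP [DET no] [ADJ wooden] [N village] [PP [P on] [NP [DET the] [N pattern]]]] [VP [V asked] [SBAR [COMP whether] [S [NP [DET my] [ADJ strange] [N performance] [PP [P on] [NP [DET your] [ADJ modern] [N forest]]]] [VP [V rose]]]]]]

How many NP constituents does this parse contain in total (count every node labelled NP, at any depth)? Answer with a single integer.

4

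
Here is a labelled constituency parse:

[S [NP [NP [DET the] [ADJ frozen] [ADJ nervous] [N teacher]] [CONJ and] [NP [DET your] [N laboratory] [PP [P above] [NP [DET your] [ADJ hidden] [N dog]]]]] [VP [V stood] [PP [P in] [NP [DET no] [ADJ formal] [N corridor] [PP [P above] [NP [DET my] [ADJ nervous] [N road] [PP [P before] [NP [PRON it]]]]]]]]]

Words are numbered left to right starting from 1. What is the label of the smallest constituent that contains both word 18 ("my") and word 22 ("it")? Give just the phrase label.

Word 18 lies under S → VP → PP → NP → PP → NP → DET; word 22 lies under S → VP → PP → NP → PP → NP → PP → NP → PRON. The lowest shared node is the NP.

NP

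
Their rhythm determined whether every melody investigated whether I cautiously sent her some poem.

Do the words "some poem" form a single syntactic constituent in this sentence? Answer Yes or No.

Yes

"some poem" is exactly the noun phrase [NP some poem], a complete constituent.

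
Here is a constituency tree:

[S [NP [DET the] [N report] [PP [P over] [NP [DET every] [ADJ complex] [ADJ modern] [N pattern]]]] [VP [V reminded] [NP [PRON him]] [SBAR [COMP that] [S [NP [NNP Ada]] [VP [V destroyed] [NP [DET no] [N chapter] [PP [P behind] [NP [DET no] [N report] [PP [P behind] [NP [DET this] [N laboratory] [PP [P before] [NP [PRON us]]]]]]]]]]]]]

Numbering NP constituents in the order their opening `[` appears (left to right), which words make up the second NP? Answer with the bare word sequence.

Opening `[NP` markers occur at word positions 1, 4, 9, 11, 13, 16, 19, 22; the second of these opens the constituent [NP every complex modern pattern].

every complex modern pattern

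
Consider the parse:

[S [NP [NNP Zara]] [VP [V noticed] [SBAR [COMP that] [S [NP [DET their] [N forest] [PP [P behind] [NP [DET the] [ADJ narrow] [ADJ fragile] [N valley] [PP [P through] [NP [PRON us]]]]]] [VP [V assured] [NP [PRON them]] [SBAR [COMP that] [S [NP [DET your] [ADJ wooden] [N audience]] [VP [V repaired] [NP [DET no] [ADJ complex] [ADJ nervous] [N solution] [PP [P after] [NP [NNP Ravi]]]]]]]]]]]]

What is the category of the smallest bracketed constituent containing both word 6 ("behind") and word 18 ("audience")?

Both words fall inside [S their forest behind the narrow fragile valley through us assured them that your wooden audience repaired no complex nervous solution after Ravi] (words 4–25), and no smaller constituent contains them both. Label: S.

S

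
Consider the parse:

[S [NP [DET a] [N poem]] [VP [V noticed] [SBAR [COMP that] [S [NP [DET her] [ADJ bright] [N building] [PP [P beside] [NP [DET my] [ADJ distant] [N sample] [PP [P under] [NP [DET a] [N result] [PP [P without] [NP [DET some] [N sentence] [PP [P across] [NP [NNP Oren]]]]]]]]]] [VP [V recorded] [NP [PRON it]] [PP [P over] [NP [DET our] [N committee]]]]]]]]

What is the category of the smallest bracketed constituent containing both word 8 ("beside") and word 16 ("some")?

Both words fall inside [PP beside my distant sample under a result without some sentence across Oren] (words 8–19), and no smaller constituent contains them both. Label: PP.

PP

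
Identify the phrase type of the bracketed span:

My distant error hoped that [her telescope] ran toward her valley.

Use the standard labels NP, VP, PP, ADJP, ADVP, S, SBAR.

NP

The span is built around the noun "telescope" — a noun phrase (NP).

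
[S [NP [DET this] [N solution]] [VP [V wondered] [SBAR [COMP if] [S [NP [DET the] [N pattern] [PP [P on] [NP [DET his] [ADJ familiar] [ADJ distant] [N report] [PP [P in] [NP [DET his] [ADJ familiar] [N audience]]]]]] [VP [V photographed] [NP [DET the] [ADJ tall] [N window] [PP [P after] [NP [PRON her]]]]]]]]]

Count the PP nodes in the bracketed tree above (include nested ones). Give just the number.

3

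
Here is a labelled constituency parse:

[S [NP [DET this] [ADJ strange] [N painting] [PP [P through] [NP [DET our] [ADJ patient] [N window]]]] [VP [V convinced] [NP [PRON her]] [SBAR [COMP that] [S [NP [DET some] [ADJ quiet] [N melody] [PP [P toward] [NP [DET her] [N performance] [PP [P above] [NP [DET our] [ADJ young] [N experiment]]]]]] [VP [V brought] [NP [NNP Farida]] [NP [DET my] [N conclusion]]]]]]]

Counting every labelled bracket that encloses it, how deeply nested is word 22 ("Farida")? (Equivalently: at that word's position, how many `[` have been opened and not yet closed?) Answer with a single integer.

7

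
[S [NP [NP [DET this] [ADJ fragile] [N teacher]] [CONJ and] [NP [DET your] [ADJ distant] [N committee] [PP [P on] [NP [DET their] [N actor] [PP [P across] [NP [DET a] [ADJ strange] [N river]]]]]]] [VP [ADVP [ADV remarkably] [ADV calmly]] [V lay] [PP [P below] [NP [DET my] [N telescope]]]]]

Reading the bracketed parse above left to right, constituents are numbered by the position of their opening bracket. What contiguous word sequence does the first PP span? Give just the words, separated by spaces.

on their actor across a strange river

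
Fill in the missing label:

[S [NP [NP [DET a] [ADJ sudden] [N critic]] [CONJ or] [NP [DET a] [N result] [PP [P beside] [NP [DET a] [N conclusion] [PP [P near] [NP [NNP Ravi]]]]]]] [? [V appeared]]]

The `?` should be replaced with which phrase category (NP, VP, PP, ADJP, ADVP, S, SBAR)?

The `?` node immediately contains: V 'appeared'. That is the internal structure of a verb phrase, so the label is VP.

VP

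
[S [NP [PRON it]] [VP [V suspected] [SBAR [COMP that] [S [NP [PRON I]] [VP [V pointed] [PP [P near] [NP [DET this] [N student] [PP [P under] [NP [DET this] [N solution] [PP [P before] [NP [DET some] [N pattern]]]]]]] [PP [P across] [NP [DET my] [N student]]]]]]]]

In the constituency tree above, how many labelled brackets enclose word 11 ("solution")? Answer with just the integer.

10

Counting open brackets not yet closed at "solution": [S [VP [SBAR [S [VP [PP [NP [PP [NP [N = 10.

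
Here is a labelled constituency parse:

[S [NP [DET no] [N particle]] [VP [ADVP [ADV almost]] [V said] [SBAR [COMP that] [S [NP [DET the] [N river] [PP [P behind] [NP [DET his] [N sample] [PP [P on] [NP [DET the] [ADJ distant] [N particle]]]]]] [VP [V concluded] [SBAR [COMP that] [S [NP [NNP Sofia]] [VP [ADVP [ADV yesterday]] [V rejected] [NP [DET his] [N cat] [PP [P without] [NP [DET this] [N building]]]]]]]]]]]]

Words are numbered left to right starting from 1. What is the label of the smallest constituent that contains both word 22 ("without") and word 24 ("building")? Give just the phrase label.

PP

Both words fall inside [PP without this building] (words 22–24), and no smaller constituent contains them both. Label: PP.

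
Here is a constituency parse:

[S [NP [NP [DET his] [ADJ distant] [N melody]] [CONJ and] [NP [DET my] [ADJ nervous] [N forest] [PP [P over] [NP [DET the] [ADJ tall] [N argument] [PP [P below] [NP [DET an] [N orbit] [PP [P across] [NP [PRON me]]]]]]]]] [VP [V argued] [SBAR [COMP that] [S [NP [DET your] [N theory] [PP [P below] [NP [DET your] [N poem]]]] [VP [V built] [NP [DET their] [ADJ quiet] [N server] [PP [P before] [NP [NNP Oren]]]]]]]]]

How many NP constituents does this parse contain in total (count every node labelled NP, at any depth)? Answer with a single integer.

10

Listing each NP by its span: [NP his distant melody and my nervous forest over the tall argument below an orbit across me]; [NP his distant melody]; [NP my nervous forest over the tall argument below an orbit across me]; [NP the tall argument below an orbit across me]; [NP an orbit across me]; [NP me] … — that makes 10.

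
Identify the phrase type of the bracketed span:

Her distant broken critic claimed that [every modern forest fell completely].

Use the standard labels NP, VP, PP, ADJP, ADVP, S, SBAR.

S

The span is built around the head "fell" — a clause (S).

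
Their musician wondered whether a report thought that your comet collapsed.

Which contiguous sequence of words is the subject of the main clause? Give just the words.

their musician

The subject of the main clause is the NP immediately before the verb "wondered": "their musician".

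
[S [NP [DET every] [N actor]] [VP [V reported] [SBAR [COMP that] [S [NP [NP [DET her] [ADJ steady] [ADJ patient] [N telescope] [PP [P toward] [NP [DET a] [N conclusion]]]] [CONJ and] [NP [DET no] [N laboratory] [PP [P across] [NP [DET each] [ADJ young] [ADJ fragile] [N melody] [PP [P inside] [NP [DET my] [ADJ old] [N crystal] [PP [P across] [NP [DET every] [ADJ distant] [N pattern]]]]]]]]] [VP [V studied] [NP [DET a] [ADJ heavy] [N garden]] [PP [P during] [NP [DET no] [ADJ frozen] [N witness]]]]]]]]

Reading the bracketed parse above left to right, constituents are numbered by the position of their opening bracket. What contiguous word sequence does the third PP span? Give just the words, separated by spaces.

Opening `[PP` markers occur at word positions 9, 15, 20, 24, 32; the third of these opens the constituent [PP inside my old crystal across every distant pattern].

inside my old crystal across every distant pattern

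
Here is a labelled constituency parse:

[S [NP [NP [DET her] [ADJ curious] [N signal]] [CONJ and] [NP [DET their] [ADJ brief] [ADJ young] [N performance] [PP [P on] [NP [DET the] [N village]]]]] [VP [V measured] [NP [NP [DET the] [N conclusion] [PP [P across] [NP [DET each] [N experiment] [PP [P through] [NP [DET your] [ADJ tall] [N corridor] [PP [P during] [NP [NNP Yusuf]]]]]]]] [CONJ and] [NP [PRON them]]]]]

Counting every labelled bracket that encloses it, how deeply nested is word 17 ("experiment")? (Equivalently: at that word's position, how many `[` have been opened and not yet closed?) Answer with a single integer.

7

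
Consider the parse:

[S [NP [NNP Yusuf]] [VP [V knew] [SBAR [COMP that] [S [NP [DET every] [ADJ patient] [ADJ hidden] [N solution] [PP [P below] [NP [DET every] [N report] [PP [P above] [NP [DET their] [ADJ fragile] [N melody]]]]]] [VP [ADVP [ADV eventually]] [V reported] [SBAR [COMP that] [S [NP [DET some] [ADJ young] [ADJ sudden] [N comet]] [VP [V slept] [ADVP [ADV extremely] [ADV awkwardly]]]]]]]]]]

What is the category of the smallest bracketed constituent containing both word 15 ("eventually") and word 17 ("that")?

VP

The smallest bracket enclosing both words is [VP eventually reported that some young sudden comet slept extremely awkwardly], so the label is VP.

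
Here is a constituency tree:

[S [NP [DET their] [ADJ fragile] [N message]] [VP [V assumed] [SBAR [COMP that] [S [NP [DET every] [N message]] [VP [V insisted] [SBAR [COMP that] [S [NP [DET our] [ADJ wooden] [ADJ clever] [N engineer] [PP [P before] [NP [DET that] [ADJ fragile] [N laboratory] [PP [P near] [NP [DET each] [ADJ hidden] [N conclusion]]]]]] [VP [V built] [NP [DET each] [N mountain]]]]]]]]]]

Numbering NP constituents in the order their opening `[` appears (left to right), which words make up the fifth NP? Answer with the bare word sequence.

The NP opening brackets appear, in order, over: "their fragile message"; "every message"; "our wooden clever engineer before that fragile laboratory near each hidden conclusion"; "that fragile laboratory near each hidden conclusion"; "each hidden conclusion"; "each mountain". The fifth one spans "each hidden conclusion".

each hidden conclusion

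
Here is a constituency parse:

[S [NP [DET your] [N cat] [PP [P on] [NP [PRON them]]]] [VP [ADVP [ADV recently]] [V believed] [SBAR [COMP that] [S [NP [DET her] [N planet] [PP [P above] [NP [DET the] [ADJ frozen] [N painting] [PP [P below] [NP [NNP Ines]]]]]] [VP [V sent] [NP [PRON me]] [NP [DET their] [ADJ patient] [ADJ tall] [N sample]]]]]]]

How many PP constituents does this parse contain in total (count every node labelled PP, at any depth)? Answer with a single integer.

3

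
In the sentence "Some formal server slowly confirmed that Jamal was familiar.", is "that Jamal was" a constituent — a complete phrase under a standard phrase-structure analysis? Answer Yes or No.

No

The sequence begins inside the complementizer "that" and ends inside the clause "Jamal was familiar"; it crosses a phrase boundary, so no single node in the tree spans exactly those words.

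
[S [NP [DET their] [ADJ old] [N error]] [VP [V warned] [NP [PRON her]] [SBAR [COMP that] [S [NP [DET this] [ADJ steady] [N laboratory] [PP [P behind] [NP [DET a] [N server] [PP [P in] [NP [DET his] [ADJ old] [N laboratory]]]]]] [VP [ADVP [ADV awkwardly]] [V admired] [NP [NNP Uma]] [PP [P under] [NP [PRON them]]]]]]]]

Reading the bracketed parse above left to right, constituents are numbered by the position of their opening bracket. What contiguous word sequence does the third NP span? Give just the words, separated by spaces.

In left-to-right order the NP constituents are "their old error"; "her"; "this steady laboratory behind a server in his old laboratory"; "a server in his old laboratory"; "his old laboratory"; "Uma"; "them". Number 3 is "this steady laboratory behind a server in his old laboratory".

this steady laboratory behind a server in his old laboratory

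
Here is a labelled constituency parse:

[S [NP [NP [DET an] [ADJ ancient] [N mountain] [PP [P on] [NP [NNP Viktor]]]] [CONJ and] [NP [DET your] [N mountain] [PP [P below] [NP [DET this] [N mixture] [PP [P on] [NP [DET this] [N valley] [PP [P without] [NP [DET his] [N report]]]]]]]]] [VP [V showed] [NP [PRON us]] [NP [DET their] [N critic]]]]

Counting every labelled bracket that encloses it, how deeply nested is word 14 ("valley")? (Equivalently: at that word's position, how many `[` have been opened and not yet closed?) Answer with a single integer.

8

The word sits inside N, which is inside NP, inside PP, inside NP, inside PP, inside NP, inside NP, inside S — 8 brackets in all.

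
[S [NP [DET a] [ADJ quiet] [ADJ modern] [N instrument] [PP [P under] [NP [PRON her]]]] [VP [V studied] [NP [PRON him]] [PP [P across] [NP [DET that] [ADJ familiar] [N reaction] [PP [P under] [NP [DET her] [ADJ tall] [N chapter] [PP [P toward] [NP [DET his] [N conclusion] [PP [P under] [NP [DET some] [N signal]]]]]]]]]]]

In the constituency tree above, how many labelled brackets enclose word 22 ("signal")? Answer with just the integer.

11

Path from the root down to the word: S → VP → PP → NP → PP → NP → PP → NP → PP → NP → N. That is 11 enclosing brackets.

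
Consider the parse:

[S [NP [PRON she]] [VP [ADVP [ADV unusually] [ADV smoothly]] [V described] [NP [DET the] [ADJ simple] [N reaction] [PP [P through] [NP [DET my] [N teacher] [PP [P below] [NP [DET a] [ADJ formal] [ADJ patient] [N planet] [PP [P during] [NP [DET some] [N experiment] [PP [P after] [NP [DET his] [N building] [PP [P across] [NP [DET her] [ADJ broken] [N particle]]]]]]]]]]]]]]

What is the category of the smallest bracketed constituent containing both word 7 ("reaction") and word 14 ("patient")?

NP

Word 7 lies under S → VP → NP → N; word 14 lies under S → VP → NP → PP → NP → PP → NP → ADJ. The lowest shared node is the NP.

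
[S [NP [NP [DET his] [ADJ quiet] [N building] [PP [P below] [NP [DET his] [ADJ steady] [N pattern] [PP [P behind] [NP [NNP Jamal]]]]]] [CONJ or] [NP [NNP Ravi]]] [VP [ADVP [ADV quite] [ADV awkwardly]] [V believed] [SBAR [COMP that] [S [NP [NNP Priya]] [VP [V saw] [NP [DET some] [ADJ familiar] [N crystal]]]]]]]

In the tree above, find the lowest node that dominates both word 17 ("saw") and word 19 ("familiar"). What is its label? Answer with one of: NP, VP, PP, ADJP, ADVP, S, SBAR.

VP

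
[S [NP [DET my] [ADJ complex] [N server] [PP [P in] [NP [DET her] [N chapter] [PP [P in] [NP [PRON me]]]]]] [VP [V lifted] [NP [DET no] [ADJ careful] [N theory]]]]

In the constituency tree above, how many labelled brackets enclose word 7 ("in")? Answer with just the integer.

6

The word sits inside P, which is inside PP, inside NP, inside PP, inside NP, inside S — 6 brackets in all.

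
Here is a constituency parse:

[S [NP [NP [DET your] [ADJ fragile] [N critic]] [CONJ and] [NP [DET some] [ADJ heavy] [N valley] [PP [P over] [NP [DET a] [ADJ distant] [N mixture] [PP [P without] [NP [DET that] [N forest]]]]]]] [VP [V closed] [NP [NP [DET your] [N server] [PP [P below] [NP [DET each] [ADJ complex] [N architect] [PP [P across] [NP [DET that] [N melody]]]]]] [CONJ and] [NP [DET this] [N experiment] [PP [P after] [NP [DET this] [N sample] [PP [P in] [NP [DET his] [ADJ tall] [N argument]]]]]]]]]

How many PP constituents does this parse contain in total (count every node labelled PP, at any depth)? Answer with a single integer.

6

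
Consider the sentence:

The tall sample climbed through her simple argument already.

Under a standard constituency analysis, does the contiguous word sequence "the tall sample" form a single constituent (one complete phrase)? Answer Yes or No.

Yes

These words form the whole noun phrase headed by "sample", so yes — one constituent.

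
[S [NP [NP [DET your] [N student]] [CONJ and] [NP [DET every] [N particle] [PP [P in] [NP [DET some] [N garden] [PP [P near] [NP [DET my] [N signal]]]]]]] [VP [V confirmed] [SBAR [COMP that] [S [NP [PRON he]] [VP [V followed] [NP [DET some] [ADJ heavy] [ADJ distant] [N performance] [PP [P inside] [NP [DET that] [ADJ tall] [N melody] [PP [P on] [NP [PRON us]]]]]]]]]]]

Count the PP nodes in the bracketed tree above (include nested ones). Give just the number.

4

The PP constituents are: [PP in some garden near my signal]; [PP near my signal]; [PP inside that tall melody on us]; [PP on us]. Total: 4.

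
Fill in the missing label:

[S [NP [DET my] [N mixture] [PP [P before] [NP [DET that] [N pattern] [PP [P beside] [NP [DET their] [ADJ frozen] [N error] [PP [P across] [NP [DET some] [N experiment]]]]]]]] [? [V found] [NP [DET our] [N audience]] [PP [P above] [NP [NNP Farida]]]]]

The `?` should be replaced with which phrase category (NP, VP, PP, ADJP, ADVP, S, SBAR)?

VP

A constituent whose immediate children are V 'found', NP, PP is a verb phrase: VP.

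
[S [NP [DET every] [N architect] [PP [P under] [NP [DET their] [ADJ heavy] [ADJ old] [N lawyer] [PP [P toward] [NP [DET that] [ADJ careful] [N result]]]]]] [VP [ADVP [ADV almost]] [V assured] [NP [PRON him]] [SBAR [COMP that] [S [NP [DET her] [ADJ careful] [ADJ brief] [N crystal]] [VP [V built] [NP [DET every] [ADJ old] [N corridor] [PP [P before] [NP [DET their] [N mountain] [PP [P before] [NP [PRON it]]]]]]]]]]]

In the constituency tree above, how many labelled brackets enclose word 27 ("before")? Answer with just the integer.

10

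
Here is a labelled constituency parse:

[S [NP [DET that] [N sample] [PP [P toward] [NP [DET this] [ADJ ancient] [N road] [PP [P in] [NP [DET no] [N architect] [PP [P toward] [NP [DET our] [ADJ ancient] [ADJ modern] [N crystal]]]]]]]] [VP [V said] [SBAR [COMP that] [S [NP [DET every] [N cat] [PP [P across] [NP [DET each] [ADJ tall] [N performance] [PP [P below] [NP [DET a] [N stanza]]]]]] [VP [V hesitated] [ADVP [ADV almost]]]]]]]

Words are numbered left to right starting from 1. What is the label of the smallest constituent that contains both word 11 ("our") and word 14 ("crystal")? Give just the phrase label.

Both words fall inside [NP our ancient modern crystal] (words 11–14), and no smaller constituent contains them both. Label: NP.

NP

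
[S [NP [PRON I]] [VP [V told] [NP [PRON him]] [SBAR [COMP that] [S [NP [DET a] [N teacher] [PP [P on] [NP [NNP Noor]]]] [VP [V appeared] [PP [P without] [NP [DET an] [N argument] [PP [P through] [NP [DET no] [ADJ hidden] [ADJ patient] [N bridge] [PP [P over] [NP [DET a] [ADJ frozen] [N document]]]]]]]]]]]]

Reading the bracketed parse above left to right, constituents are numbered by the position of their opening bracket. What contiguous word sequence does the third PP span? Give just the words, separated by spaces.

through no hidden patient bridge over a frozen document

In left-to-right order the PP constituents are "on Noor"; "without an argument through no hidden patient bridge over a frozen document"; "through no hidden patient bridge over a frozen document"; "over a frozen document". Number 3 is "through no hidden patient bridge over a frozen document".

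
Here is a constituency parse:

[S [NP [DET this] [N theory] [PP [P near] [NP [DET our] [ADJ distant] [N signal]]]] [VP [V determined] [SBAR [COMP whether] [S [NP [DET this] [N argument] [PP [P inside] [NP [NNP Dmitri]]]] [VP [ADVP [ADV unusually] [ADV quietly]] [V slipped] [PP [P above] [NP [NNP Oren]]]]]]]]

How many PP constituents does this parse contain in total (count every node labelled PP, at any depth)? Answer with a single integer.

3

Listing each PP by its span: [PP near our distant signal]; [PP inside Dmitri]; [PP above Oren] — that makes 3.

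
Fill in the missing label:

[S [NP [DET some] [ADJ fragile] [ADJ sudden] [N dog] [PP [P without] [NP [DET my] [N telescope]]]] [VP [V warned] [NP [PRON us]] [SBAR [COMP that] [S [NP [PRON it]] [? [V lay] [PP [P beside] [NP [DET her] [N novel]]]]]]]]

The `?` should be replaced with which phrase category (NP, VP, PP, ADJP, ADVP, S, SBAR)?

VP

The `?` node immediately contains: V 'lay', PP. That is the internal structure of a verb phrase, so the label is VP.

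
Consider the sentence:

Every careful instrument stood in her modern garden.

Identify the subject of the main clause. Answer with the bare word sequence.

every careful instrument

The subject of the main clause is the NP immediately before the verb "stood": "every careful instrument".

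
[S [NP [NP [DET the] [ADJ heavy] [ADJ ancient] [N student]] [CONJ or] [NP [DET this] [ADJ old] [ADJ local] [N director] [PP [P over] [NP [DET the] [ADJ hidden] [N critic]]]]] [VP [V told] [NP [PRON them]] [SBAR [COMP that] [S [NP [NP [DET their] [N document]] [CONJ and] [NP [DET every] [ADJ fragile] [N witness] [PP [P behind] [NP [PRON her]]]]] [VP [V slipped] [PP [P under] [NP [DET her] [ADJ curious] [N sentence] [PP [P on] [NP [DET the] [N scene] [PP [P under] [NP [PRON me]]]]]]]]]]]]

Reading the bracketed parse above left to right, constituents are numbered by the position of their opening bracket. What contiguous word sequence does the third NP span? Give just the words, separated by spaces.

In left-to-right order the NP constituents are "the heavy ancient student or this old local director over the hidden critic"; "the heavy ancient student"; "this old local director over the hidden critic"; "the hidden critic"; "them"; "their document and every fragile witness behind her"; "their document"; "every fragile witness behind her"; "her"; "her curious sentence on the scene under me"; "the scene under me"; "me". Number 3 is "this old local director over the hidden critic".

this old local director over the hidden critic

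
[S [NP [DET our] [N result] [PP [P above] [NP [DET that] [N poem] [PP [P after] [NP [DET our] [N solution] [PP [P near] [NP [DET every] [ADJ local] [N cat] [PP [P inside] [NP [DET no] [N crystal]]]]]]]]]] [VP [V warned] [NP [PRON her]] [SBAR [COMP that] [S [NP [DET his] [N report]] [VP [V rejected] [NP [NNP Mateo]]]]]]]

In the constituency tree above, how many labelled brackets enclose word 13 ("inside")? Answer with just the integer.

Counting open brackets not yet closed at "inside": [S [NP [PP [NP [PP [NP [PP [NP [PP [P = 10.

10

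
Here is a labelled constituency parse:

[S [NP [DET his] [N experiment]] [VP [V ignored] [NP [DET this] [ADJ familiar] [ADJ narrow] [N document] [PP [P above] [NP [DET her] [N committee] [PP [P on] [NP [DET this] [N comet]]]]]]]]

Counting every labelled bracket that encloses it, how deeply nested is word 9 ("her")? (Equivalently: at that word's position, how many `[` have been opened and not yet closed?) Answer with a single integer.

6

The word sits inside DET, which is inside NP, inside PP, inside NP, inside VP, inside S — 6 brackets in all.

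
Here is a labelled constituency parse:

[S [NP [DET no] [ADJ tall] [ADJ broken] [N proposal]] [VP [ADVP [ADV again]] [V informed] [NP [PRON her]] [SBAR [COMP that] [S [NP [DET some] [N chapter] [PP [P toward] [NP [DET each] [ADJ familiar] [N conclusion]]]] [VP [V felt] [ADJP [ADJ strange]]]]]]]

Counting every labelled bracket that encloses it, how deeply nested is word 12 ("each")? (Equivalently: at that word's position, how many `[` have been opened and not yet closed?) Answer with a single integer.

8

The word sits inside DET, which is inside NP, inside PP, inside NP, inside S, inside SBAR, inside VP, inside S — 8 brackets in all.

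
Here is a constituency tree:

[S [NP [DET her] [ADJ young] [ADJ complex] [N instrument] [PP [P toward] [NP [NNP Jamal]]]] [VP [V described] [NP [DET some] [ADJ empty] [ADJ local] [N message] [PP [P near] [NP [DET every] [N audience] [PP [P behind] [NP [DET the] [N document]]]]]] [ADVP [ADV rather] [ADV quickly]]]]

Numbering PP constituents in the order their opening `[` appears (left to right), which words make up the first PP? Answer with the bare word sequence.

toward Jamal

Opening `[PP` markers occur at word positions 5, 12, 15; the first of these opens the constituent [PP toward Jamal].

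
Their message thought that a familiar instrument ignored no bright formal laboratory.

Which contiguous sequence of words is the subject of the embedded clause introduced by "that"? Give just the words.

The subject of the embedded clause introduced by "that" is the NP immediately before the verb "ignored": "a familiar instrument".

a familiar instrument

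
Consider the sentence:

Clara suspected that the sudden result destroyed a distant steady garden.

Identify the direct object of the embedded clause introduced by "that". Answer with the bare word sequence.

a distant steady garden

Within the embedded clause introduced by "that", the direct object of "destroyed" is "a distant steady garden".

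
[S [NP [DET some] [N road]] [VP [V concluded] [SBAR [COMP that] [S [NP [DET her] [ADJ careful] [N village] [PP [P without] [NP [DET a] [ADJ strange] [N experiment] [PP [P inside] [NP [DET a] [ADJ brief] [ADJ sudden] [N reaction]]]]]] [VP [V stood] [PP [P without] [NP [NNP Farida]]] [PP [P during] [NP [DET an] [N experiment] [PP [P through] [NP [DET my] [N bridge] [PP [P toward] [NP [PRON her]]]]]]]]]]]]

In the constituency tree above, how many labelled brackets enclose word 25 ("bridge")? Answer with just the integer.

Path from the root down to the word: S → VP → SBAR → S → VP → PP → NP → PP → NP → N. That is 10 enclosing brackets.

10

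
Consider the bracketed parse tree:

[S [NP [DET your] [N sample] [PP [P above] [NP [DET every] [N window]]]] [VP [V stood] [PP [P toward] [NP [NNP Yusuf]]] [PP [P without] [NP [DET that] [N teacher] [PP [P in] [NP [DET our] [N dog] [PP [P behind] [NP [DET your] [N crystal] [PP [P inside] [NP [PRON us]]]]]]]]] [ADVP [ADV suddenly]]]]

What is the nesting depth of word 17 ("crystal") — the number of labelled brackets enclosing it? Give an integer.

9

The word sits inside N, which is inside NP, inside PP, inside NP, inside PP, inside NP, inside PP, inside VP, inside S — 9 brackets in all.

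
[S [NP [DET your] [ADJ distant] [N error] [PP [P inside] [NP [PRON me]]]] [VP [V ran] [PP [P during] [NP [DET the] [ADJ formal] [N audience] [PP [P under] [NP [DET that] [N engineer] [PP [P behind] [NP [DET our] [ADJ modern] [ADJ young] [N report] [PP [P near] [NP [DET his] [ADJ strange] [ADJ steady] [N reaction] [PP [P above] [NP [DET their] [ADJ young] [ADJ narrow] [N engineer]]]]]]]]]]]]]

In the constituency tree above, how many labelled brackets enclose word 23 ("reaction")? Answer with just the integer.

The word sits inside N, which is inside NP, inside PP, inside NP, inside PP, inside NP, inside PP, inside NP, inside PP, inside VP, inside S — 11 brackets in all.

11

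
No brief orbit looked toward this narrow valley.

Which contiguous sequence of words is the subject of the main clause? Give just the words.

no brief orbit

The subject of the main clause is the NP immediately before the verb "looked": "no brief orbit".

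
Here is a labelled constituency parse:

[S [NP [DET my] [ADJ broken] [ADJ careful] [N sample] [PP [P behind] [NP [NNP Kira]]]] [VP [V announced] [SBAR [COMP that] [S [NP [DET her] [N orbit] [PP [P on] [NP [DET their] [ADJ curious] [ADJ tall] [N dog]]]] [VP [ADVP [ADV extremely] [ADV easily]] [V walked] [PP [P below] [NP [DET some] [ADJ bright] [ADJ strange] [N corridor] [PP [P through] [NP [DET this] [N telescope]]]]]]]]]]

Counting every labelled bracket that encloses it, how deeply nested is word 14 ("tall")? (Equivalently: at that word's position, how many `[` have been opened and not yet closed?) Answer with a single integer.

The word sits inside ADJ, which is inside NP, inside PP, inside NP, inside S, inside SBAR, inside VP, inside S — 8 brackets in all.

8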